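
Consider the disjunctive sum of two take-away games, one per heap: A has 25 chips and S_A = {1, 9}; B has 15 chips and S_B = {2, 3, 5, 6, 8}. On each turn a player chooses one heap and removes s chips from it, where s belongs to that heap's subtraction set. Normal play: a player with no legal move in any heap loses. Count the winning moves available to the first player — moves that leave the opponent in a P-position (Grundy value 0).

2

Heap A, S = {1, 9}:
n :  0  1  2  3  4  5  6  7  8  9 10 11 12 13 14 15 16 17 18 19 20 21 22 23 24 25
G :  0  1  0  1  0  1  0  1  0  1  0  1  0  1  0  1  0  1  0  1  0  1  0  1  0  1
G_A(25) = 1.
Heap B, S = {2, 3, 5, 6, 8}:
G(0) = 0
G(1) = mex{} = 0
G(2) = mex{0} = 1
G(3) = mex{0,0} = 1
G(4) = mex{1,0} = 2
G(5) = mex{1,1,0} = 2
G(6) = mex{2,1,0,0} = 3
G(7) = mex{2,2,1,0} = 3
G(8) = mex{3,2,1,1,0} = 4
G(9) = mex{3,3,2,1,0} = 4
G(10) = mex{4,3,2,2,1} = 0
G(11) = mex{4,4,3,2,1} = 0
G(12) = mex{0,4,3,3,2} = 1
G(13) = mex{0,0,4,3,2} = 1
G(14) = mex{1,0,4,4,3} = 2
G(15) = mex{1,1,0,4,3} = 2
G_B(15) = 2.
Combined Grundy value = 1 ⊕ 2 = 3.
A winning move leaves total XOR = 0, i.e. changes one component's Grundy value g to g ⊕ X where X is the current total.
Heap A: need g' = 1⊕3 = 2. Options: 25−1→G=0, 25−9→G=0. Hits: 0.
Heap B: need g' = 2⊕3 = 1. Options: 15−2→G=1, 15−3→G=1, 15−5→G=0, 15−6→G=4, 15−8→G=3. Hits: 2.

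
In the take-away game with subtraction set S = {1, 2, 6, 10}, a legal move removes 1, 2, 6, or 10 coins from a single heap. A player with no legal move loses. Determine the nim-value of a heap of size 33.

0

n :  0  1  2  3  4  5  6  7  8  9 10 11 12 13 14 15 16 17 18 19 20 21 22 23 24 25 26 27 28 29 30 31 32 33
G :  0  1  2  0  1  2  3  0  1  2  3  0  1  2  0  1  2  3  0  1  2  3  0  1  2  0  1  2  3  0  1  2  3  0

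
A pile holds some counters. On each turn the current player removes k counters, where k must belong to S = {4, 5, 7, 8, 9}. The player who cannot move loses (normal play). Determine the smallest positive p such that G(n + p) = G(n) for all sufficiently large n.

13

n :  0  1  2  3  4  5  6  7  8  9 10 11 12 13 14 15 16 17 18 19 20 21 22 23 24 25 26 27
G :  0  0  0  0  1  1  1  1  2  2  2  2  3  0  0  0  0  1  1  1  1  2  2  2  2  3  0  0
G(n+13) = G(n) holds for n = 0,…,8 (a full window of length max(S) = 9), so the sequence is purely periodic with period 13.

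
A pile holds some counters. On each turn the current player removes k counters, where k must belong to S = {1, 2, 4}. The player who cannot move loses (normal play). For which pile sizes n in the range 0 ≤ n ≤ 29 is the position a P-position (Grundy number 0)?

n :  0  1  2  3  4  5  6  7  8  9 10 11 12 13 14 15 16 17 18 19 20 21 22 23 24 25 26 27 28 29
G :  0  1  2  0  1  2  0  1  2  0  1  2  0  1  2  0  1  2  0  1  2  0  1  2  0  1  2  0  1  2
P-positions are exactly the n with G(n) = 0.

0, 3, 6, 9, 12, 15, 18, 21, 24, 27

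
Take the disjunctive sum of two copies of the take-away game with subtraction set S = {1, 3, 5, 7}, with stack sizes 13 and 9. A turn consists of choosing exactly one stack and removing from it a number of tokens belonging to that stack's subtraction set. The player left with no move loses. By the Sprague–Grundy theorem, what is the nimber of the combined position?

0

All stacks use S = {1, 3, 5, 7}:
G(0) = 0
G(1) = mex{0} = 1
G(2) = mex{1} = 0
G(3) = mex{0,0} = 1
G(4) = mex{1,1} = 0
G(5) = mex{0,0,0} = 1
G(6) = mex{1,1,1} = 0
G(7) = mex{0,0,0,0} = 1
G(8) = mex{1,1,1,1} = 0
G(9) = mex{0,0,0,0} = 1
G(10) = mex{1,1,1,1} = 0
G(11) = mex{0,0,0,0} = 1
G(12) = mex{1,1,1,1} = 0
G(13) = mex{0,0,0,0} = 1
Stack A: G(13) = 1.
Stack B: G(9) = 1.
Combined Grundy value = 1 ⊕ 1 = 0.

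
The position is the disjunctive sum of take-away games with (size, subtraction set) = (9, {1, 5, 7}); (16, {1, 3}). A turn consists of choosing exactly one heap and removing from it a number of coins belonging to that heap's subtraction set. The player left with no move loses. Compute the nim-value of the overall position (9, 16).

Heap A, S = {1, 5, 7}:
n : 0 1 2 3 4 5 6 7 8 9
G : 0 1 0 1 0 1 0 1 0 1
G_A(9) = 1.
Heap B, S = {1, 3}:
G(0) = 0
G(1) = mex{0} = 1
G(2) = mex{1} = 0
G(3) = mex{0,0} = 1
G(4) = mex{1,1} = 0
G(5) = mex{0,0} = 1
G(6) = mex{1,1} = 0
G(7) = mex{0,0} = 1
G(8) = mex{1,1} = 0
G(9) = mex{0,0} = 1
G(10) = mex{1,1} = 0
G(11) = mex{0,0} = 1
G(12) = mex{1,1} = 0
G(13) = mex{0,0} = 1
G(14) = mex{1,1} = 0
G(15) = mex{0,0} = 1
G(16) = mex{1,1} = 0
G_B(16) = 0.
Combined Grundy value = 1 ⊕ 0 = 1.

1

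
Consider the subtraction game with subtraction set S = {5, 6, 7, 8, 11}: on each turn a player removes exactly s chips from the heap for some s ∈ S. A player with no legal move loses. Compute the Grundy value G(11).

2

n :  0  1  2  3  4  5  6  7  8  9 10 11
G :  0  0  0  0  0  1  1  1  1  1  2  2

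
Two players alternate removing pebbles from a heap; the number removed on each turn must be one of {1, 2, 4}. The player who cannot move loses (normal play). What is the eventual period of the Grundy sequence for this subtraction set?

3

G(0) = 0
G(1) = mex{0} = 1
G(2) = mex{1,0} = 2
G(3) = mex{2,1} = 0
G(4) = mex{0,2,0} = 1
G(5) = mex{1,0,1} = 2
G(6) = mex{2,1,2} = 0
G(7) = mex{0,2,0} = 1
G(8) = mex{1,0,1} = 2
G(9) = mex{2,1,2} = 0
G(10) = mex{0,2,0} = 1
G(11) = mex{1,0,1} = 2
G(12) = mex{2,1,2} = 0
G(13) = mex{0,2,0} = 1
G(14) = mex{1,0,1} = 2
G(n+3) = G(n) holds for n = 0,…,3 (a full window of length max(S) = 4), so the sequence is purely periodic with period 3.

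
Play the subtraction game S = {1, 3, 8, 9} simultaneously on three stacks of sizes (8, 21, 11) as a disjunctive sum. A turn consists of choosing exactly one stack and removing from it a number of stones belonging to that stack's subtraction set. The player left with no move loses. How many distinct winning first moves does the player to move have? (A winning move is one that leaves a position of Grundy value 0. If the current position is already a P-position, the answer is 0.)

0

All stacks use S = {1, 3, 8, 9}:
n :  0  1  2  3  4  5  6  7  8  9 10 11 12 13 14 15 16 17 18 19 20 21
G :  0  1  0  1  0  1  0  1  2  3  2  3  2  3  2  3  0  1  0  1  0  1
Stack A: G(8) = 2.
Stack B: G(21) = 1.
Stack C: G(11) = 3.
Combined Grundy value = 2 ⊕ 1 ⊕ 3 = 0.
A winning move leaves total XOR = 0, i.e. changes one component's Grundy value g to g ⊕ X where X is the current total.
Stack A: target g' = 2⊕0 = 2, but every legal move changes the Grundy value (mex property), so 0 moves.
Stack B: target g' = 1⊕0 = 1, but every legal move changes the Grundy value (mex property), so 0 moves.
Stack C: target g' = 3⊕0 = 3, but every legal move changes the Grundy value (mex property), so 0 moves.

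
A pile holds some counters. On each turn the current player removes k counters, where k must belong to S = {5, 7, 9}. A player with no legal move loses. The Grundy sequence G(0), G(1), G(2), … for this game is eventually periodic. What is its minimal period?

14

G(0) = 0
G(1) = mex{} = 0
G(2) = mex{} = 0
G(3) = mex{} = 0
G(4) = mex{} = 0
G(5) = mex{0} = 1
G(6) = mex{0} = 1
G(7) = mex{0,0} = 1
G(8) = mex{0,0} = 1
G(9) = mex{0,0,0} = 1
G(10) = mex{1,0,0} = 2
G(11) = mex{1,0,0} = 2
G(12) = mex{1,1,0} = 2
G(13) = mex{1,1,0} = 2
G(14) = mex{1,1,1} = 0
G(15) = mex{2,1,1} = 0
G(16) = mex{2,1,1} = 0
G(17) = mex{2,2,1} = 0
G(18) = mex{2,2,1} = 0
G(19) = mex{0,2,2} = 1
G(20) = mex{0,2,2} = 1
G(21) = mex{0,0,2} = 1
G(22) = mex{0,0,2} = 1
G(23) = mex{0,0,0} = 1
G(24) = mex{1,0,0} = 2
G(25) = mex{1,0,0} = 2
G(26) = mex{1,1,0} = 2
G(27) = mex{1,1,0} = 2
G(28) = mex{1,1,1} = 0
G(29) = mex{2,1,1} = 0
G(n+14) = G(n) holds for n = 0,…,8 (a full window of length max(S) = 9), so the sequence is purely periodic with period 14.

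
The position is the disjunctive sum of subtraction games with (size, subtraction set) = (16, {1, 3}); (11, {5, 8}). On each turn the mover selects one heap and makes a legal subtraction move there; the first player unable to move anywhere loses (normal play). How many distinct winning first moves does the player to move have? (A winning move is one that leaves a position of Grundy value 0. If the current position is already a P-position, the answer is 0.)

Heap A, S = {1, 3}:
G(0) = 0
G(1) = mex{0} = 1
G(2) = mex{1} = 0
G(3) = mex{0,0} = 1
G(4) = mex{1,1} = 0
G(5) = mex{0,0} = 1
G(6) = mex{1,1} = 0
G(7) = mex{0,0} = 1
G(8) = mex{1,1} = 0
G(9) = mex{0,0} = 1
G(10) = mex{1,1} = 0
G(11) = mex{0,0} = 1
G(12) = mex{1,1} = 0
G(13) = mex{0,0} = 1
G(14) = mex{1,1} = 0
G(15) = mex{0,0} = 1
G(16) = mex{1,1} = 0
G_A(16) = 0.
Heap B, S = {5, 8}:
n :  0  1  2  3  4  5  6  7  8  9 10 11
G :  0  0  0  0  0  1  1  1  1  1  2  2
G_B(11) = 2.
Combined Grundy value = 0 ⊕ 2 = 2.
A winning move leaves total XOR = 0, i.e. changes one component's Grundy value g to g ⊕ X where X is the current total.
Heap A: need g' = 0⊕2 = 2. Options: 16−1→G=1, 16−3→G=1. Hits: 0.
Heap B: need g' = 2⊕2 = 0. Options: 11−5→G=1, 11−8→G=0. Hits: 1.

1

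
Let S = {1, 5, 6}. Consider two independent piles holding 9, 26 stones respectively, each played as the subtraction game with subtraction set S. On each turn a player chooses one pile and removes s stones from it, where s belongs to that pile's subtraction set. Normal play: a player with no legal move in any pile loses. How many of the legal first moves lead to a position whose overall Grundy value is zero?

2

All piles use S = {1, 5, 6}:
n :  0  1  2  3  4  5  6  7  8  9 10 11 12 13 14 15 16 17 18 19 20 21 22 23 24 25 26
G :  0  1  0  1  0  1  2  3  2  3  2  0  1  0  1  0  1  2  3  2  3  2  0  1  0  1  0
Pile A: G(9) = 3.
Pile B: G(26) = 0.
Combined Grundy value = 3 ⊕ 0 = 3.
A winning move leaves total XOR = 0, i.e. changes one component's Grundy value g to g ⊕ X where X is the current total.
Pile A: need g' = 3⊕3 = 0. Options: 9−1→G=2, 9−5→G=0, 9−6→G=1. Hits: 1.
Pile B: need g' = 0⊕3 = 3. Options: 26−1→G=1, 26−5→G=2, 26−6→G=3. Hits: 1.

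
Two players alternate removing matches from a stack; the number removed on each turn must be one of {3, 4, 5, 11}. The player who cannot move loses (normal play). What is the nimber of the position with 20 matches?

1

n :  0  1  2  3  4  5  6  7  8  9 10 11 12 13 14 15 16 17 18 19 20
G :  0  0  0  1  1  1  2  2  0  0  0  1  1  1  2  2  0  0  0  1  1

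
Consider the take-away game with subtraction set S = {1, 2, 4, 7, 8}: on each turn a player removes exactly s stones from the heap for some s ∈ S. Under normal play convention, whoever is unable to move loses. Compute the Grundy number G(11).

n :  0  1  2  3  4  5  6  7  8  9 10 11
G :  0  1  2  0  1  2  0  1  2  0  1  2

2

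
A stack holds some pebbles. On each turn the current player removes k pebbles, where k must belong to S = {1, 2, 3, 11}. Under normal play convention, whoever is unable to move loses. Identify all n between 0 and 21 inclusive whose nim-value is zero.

0, 4, 8, 12, 16, 20

G(0) = 0
G(1) = mex{0} = 1
G(2) = mex{1,0} = 2
G(3) = mex{2,1,0} = 3
G(4) = mex{3,2,1} = 0
G(5) = mex{0,3,2} = 1
G(6) = mex{1,0,3} = 2
G(7) = mex{2,1,0} = 3
G(8) = mex{3,2,1} = 0
G(9) = mex{0,3,2} = 1
G(10) = mex{1,0,3} = 2
G(11) = mex{2,1,0,0} = 3
G(12) = mex{3,2,1,1} = 0
G(13) = mex{0,3,2,2} = 1
G(14) = mex{1,0,3,3} = 2
G(15) = mex{2,1,0,0} = 3
G(16) = mex{3,2,1,1} = 0
G(17) = mex{0,3,2,2} = 1
G(18) = mex{1,0,3,3} = 2
G(19) = mex{2,1,0,0} = 3
G(20) = mex{3,2,1,1} = 0
G(21) = mex{0,3,2,2} = 1
P-positions are exactly the n with G(n) = 0.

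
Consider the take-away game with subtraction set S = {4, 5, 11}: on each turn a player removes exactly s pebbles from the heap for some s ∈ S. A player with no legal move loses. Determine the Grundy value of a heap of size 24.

G(0) = 0
G(1) = mex{} = 0
G(2) = mex{} = 0
G(3) = mex{} = 0
G(4) = mex{0} = 1
G(5) = mex{0,0} = 1
G(6) = mex{0,0} = 1
G(7) = mex{0,0} = 1
G(8) = mex{1,0} = 2
G(9) = mex{1,1} = 0
G(10) = mex{1,1} = 0
G(11) = mex{1,1,0} = 2
G(12) = mex{2,1,0} = 3
G(13) = mex{0,2,0} = 1
G(14) = mex{0,0,0} = 1
G(15) = mex{2,0,1} = 3
G(16) = mex{3,2,1} = 0
G(17) = mex{1,3,1} = 0
G(18) = mex{1,1,1} = 0
G(19) = mex{3,1,2} = 0
G(20) = mex{0,3,0} = 1
G(21) = mex{0,0,0} = 1
G(22) = mex{0,0,2} = 1
G(23) = mex{0,0,3} = 1
G(24) = mex{1,0,1} = 2

2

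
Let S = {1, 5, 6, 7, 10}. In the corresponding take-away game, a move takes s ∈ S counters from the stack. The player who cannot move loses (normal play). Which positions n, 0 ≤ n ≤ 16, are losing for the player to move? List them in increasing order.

n :  0  1  2  3  4  5  6  7  8  9 10 11 12 13 14 15 16
G :  0  1  0  1  0  1  2  3  2  3  2  3  4  0  1  0  1
P-positions are exactly the n with G(n) = 0.

0, 2, 4, 13, 15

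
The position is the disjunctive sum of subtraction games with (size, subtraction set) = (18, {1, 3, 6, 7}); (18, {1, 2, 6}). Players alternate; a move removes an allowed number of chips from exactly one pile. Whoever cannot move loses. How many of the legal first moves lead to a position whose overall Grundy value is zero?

Pile A, S = {1, 3, 6, 7}:
n :  0  1  2  3  4  5  6  7  8  9 10 11 12 13 14 15 16 17 18
G :  0  1  0  1  0  1  2  3  2  3  2  3  0  1  0  1  0  1  2
G_A(18) = 2.
Pile B, S = {1, 2, 6}:
n :  0  1  2  3  4  5  6  7  8  9 10 11 12 13 14 15 16 17 18
G :  0  1  2  0  1  2  3  0  1  2  0  1  2  3  0  1  2  0  1
G_B(18) = 1.
Combined Grundy value = 2 ⊕ 1 = 3.
A winning move leaves total XOR = 0, i.e. changes one component's Grundy value g to g ⊕ X where X is the current total.
Pile A: need g' = 2⊕3 = 1. Options: 18−1→G=1, 18−3→G=1, 18−6→G=0, 18−7→G=3. Hits: 2.
Pile B: need g' = 1⊕3 = 2. Options: 18−1→G=0, 18−2→G=2, 18−6→G=2. Hits: 2.

4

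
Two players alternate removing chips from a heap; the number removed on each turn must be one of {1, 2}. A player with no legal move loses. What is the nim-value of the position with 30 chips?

0

G(0) = 0
G(1) = mex{0} = 1
G(2) = mex{1,0} = 2
G(3) = mex{2,1} = 0
G(4) = mex{0,2} = 1
G(5) = mex{1,0} = 2
G(6) = mex{2,1} = 0
G(7) = mex{0,2} = 1
G(8) = mex{1,0} = 2
G(9) = mex{2,1} = 0
G(10) = mex{0,2} = 1
G(11) = mex{1,0} = 2
G(12) = mex{2,1} = 0
G(13) = mex{0,2} = 1
G(14) = mex{1,0} = 2
G(15) = mex{2,1} = 0
G(16) = mex{0,2} = 1
G(17) = mex{1,0} = 2
G(18) = mex{2,1} = 0
G(19) = mex{0,2} = 1
G(20) = mex{1,0} = 2
G(21) = mex{2,1} = 0
G(22) = mex{0,2} = 1
G(23) = mex{1,0} = 2
G(24) = mex{2,1} = 0
G(25) = mex{0,2} = 1
G(26) = mex{1,0} = 2
G(27) = mex{2,1} = 0
G(28) = mex{0,2} = 1
G(29) = mex{1,0} = 2
G(30) = mex{2,1} = 0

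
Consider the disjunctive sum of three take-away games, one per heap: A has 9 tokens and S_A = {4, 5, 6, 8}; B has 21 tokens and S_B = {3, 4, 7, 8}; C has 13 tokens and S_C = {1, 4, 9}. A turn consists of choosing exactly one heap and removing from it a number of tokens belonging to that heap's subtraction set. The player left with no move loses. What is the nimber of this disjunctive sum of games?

Heap A, S = {4, 5, 6, 8}:
G(0) = 0
G(1) = mex{} = 0
G(2) = mex{} = 0
G(3) = mex{} = 0
G(4) = mex{0} = 1
G(5) = mex{0,0} = 1
G(6) = mex{0,0,0} = 1
G(7) = mex{0,0,0} = 1
G(8) = mex{1,0,0,0} = 2
G(9) = mex{1,1,0,0} = 2
G_A(9) = 2.
Heap B, S = {3, 4, 7, 8}:
n :  0  1  2  3  4  5  6  7  8  9 10 11 12 13 14 15 16 17 18 19 20 21
G :  0  0  0  1  1  1  2  2  2  3  3  0  0  0  1  1  1  2  2  2  3  3
G_B(21) = 3.
Heap C, S = {1, 4, 9}:
G(0) = 0
G(1) = mex{0} = 1
G(2) = mex{1} = 0
G(3) = mex{0} = 1
G(4) = mex{1,0} = 2
G(5) = mex{2,1} = 0
G(6) = mex{0,0} = 1
G(7) = mex{1,1} = 0
G(8) = mex{0,2} = 1
G(9) = mex{1,0,0} = 2
G(10) = mex{2,1,1} = 0
G(11) = mex{0,0,0} = 1
G(12) = mex{1,1,1} = 0
G(13) = mex{0,2,2} = 1
G_C(13) = 1.
Combined Grundy value = 2 ⊕ 3 ⊕ 1 = 0.

0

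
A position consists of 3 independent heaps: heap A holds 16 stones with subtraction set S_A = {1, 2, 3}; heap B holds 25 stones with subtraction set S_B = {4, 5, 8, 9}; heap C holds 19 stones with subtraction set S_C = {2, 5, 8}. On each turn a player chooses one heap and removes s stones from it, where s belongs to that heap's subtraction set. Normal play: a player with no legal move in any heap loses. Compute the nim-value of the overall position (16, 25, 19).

Heap A, S = {1, 2, 3}:
G(0) = 0
G(1) = mex{0} = 1
G(2) = mex{1,0} = 2
G(3) = mex{2,1,0} = 3
G(4) = mex{3,2,1} = 0
G(5) = mex{0,3,2} = 1
G(6) = mex{1,0,3} = 2
G(7) = mex{2,1,0} = 3
G(8) = mex{3,2,1} = 0
G(9) = mex{0,3,2} = 1
G(10) = mex{1,0,3} = 2
G(11) = mex{2,1,0} = 3
G(12) = mex{3,2,1} = 0
G(13) = mex{0,3,2} = 1
G(14) = mex{1,0,3} = 2
G(15) = mex{2,1,0} = 3
G(16) = mex{3,2,1} = 0
G_A(16) = 0.
Heap B, S = {4, 5, 8, 9}:
G(0) = 0
G(1) = mex{} = 0
G(2) = mex{} = 0
G(3) = mex{} = 0
G(4) = mex{0} = 1
G(5) = mex{0,0} = 1
G(6) = mex{0,0} = 1
G(7) = mex{0,0} = 1
G(8) = mex{1,0,0} = 2
G(9) = mex{1,1,0,0} = 2
G(10) = mex{1,1,0,0} = 2
G(11) = mex{1,1,0,0} = 2
G(12) = mex{2,1,1,0} = 3
G(13) = mex{2,2,1,1} = 0
G(14) = mex{2,2,1,1} = 0
G(15) = mex{2,2,1,1} = 0
G(16) = mex{3,2,2,1} = 0
G(17) = mex{0,3,2,2} = 1
G(18) = mex{0,0,2,2} = 1
G(19) = mex{0,0,2,2} = 1
G(20) = mex{0,0,3,2} = 1
G(21) = mex{1,0,0,3} = 2
G(22) = mex{1,1,0,0} = 2
G(23) = mex{1,1,0,0} = 2
G(24) = mex{1,1,0,0} = 2
G(25) = mex{2,1,1,0} = 3
G_B(25) = 3.
Heap C, S = {2, 5, 8}:
n :  0  1  2  3  4  5  6  7  8  9 10 11 12 13 14 15 16 17 18 19
G :  0  0  1  1  0  2  1  0  2  1  0  0  1  1  0  2  1  0  2  1
G_C(19) = 1.
Combined Grundy value = 0 ⊕ 3 ⊕ 1 = 2.

2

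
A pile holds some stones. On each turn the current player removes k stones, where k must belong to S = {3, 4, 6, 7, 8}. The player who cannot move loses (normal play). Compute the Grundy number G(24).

G(0) = 0
G(1) = mex{} = 0
G(2) = mex{} = 0
G(3) = mex{0} = 1
G(4) = mex{0,0} = 1
G(5) = mex{0,0} = 1
G(6) = mex{1,0,0} = 2
G(7) = mex{1,1,0,0} = 2
G(8) = mex{1,1,0,0,0} = 2
G(9) = mex{2,1,1,0,0} = 3
G(10) = mex{2,2,1,1,0} = 3
G(11) = mex{2,2,1,1,1} = 0
G(12) = mex{3,2,2,1,1} = 0
G(13) = mex{3,3,2,2,1} = 0
G(14) = mex{0,3,2,2,2} = 1
G(15) = mex{0,0,3,2,2} = 1
G(16) = mex{0,0,3,3,2} = 1
G(17) = mex{1,0,0,3,3} = 2
G(18) = mex{1,1,0,0,3} = 2
G(19) = mex{1,1,0,0,0} = 2
G(20) = mex{2,1,1,0,0} = 3
G(21) = mex{2,2,1,1,0} = 3
G(22) = mex{2,2,1,1,1} = 0
G(23) = mex{3,2,2,1,1} = 0
G(24) = mex{3,3,2,2,1} = 0

0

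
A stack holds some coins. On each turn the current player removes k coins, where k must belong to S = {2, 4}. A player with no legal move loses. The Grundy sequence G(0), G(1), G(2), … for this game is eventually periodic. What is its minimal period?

G(0) = 0
G(1) = mex{} = 0
G(2) = mex{0} = 1
G(3) = mex{0} = 1
G(4) = mex{1,0} = 2
G(5) = mex{1,0} = 2
G(6) = mex{2,1} = 0
G(7) = mex{2,1} = 0
G(8) = mex{0,2} = 1
G(9) = mex{0,2} = 1
G(10) = mex{1,0} = 2
G(11) = mex{1,0} = 2
G(12) = mex{2,1} = 0
G(13) = mex{2,1} = 0
G(14) = mex{0,2} = 1
G(n+6) = G(n) holds for n = 0,…,3 (a full window of length max(S) = 4), so the sequence is purely periodic with period 6.

6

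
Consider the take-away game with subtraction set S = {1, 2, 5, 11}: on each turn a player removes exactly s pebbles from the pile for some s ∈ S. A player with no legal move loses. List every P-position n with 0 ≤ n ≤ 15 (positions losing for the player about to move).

0, 3, 6, 9, 12, 15

n :  0  1  2  3  4  5  6  7  8  9 10 11 12 13 14 15
G :  0  1  2  0  1  2  0  1  2  0  1  2  0  1  2  0
P-positions are exactly the n with G(n) = 0.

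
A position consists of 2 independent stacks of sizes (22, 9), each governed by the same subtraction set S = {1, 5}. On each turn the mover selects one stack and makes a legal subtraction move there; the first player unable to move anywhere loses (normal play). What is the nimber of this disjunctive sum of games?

All stacks use S = {1, 5}:
G(0) = 0
G(1) = mex{0} = 1
G(2) = mex{1} = 0
G(3) = mex{0} = 1
G(4) = mex{1} = 0
G(5) = mex{0,0} = 1
G(6) = mex{1,1} = 0
G(7) = mex{0,0} = 1
G(8) = mex{1,1} = 0
G(9) = mex{0,0} = 1
G(10) = mex{1,1} = 0
G(11) = mex{0,0} = 1
G(12) = mex{1,1} = 0
G(13) = mex{0,0} = 1
G(14) = mex{1,1} = 0
G(15) = mex{0,0} = 1
G(16) = mex{1,1} = 0
G(17) = mex{0,0} = 1
G(18) = mex{1,1} = 0
G(19) = mex{0,0} = 1
G(20) = mex{1,1} = 0
G(21) = mex{0,0} = 1
G(22) = mex{1,1} = 0
Stack A: G(22) = 0.
Stack B: G(9) = 1.
Combined Grundy value = 0 ⊕ 1 = 1.

1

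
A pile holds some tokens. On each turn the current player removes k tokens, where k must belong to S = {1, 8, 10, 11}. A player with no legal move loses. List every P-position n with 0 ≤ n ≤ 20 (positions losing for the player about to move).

0, 2, 4, 6, 9, 18

G(0) = 0
G(1) = mex{0} = 1
G(2) = mex{1} = 0
G(3) = mex{0} = 1
G(4) = mex{1} = 0
G(5) = mex{0} = 1
G(6) = mex{1} = 0
G(7) = mex{0} = 1
G(8) = mex{1,0} = 2
G(9) = mex{2,1} = 0
G(10) = mex{0,0,0} = 1
G(11) = mex{1,1,1,0} = 2
G(12) = mex{2,0,0,1} = 3
G(13) = mex{3,1,1,0} = 2
G(14) = mex{2,0,0,1} = 3
G(15) = mex{3,1,1,0} = 2
G(16) = mex{2,2,0,1} = 3
G(17) = mex{3,0,1,0} = 2
G(18) = mex{2,1,2,1} = 0
G(19) = mex{0,2,0,2} = 1
G(20) = mex{1,3,1,0} = 2
P-positions are exactly the n with G(n) = 0.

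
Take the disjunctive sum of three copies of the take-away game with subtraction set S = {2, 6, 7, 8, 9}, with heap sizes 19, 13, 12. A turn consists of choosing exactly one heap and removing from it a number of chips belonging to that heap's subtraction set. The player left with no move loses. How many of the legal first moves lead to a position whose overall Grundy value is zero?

0

All heaps use S = {2, 6, 7, 8, 9}:
n :  0  1  2  3  4  5  6  7  8  9 10 11 12 13 14 15 16 17 18 19
G :  0  0  1  1  0  0  1  1  2  2  3  3  2  2  3  0  0  1  1  0
Heap A: G(19) = 0.
Heap B: G(13) = 2.
Heap C: G(12) = 2.
Combined Grundy value = 0 ⊕ 2 ⊕ 2 = 0.
A winning move leaves total XOR = 0, i.e. changes one component's Grundy value g to g ⊕ X where X is the current total.
Heap A: target g' = 0⊕0 = 0, but every legal move changes the Grundy value (mex property), so 0 moves.
Heap B: target g' = 2⊕0 = 2, but every legal move changes the Grundy value (mex property), so 0 moves.
Heap C: target g' = 2⊕0 = 2, but every legal move changes the Grundy value (mex property), so 0 moves.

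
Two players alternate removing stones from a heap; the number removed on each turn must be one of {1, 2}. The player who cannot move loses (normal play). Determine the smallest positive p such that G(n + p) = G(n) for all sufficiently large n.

n :  0  1  2  3  4  5  6  7  8  9 10 11 12 13 14
G :  0  1  2  0  1  2  0  1  2  0  1  2  0  1  2
G(n+3) = G(n) holds for n = 0,…,1 (a full window of length max(S) = 2), so the sequence is purely periodic with period 3.

3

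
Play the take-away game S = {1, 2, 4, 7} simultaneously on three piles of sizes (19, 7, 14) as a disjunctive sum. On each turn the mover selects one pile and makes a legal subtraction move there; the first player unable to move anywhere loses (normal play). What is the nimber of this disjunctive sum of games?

All piles use S = {1, 2, 4, 7}:
n :  0  1  2  3  4  5  6  7  8  9 10 11 12 13 14 15 16 17 18 19
G :  0  1  2  0  1  2  0  1  2  0  1  2  0  1  2  0  1  2  0  1
Pile A: G(19) = 1.
Pile B: G(7) = 1.
Pile C: G(14) = 2.
Combined Grundy value = 1 ⊕ 1 ⊕ 2 = 2.

2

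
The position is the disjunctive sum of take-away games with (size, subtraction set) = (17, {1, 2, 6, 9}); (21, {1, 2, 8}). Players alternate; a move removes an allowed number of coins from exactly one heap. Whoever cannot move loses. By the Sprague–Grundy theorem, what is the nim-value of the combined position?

0

Heap A, S = {1, 2, 6, 9}:
G(0) = 0
G(1) = mex{0} = 1
G(2) = mex{1,0} = 2
G(3) = mex{2,1} = 0
G(4) = mex{0,2} = 1
G(5) = mex{1,0} = 2
G(6) = mex{2,1,0} = 3
G(7) = mex{3,2,1} = 0
G(8) = mex{0,3,2} = 1
G(9) = mex{1,0,0,0} = 2
G(10) = mex{2,1,1,1} = 0
G(11) = mex{0,2,2,2} = 1
G(12) = mex{1,0,3,0} = 2
G(13) = mex{2,1,0,1} = 3
G(14) = mex{3,2,1,2} = 0
G(15) = mex{0,3,2,3} = 1
G(16) = mex{1,0,0,0} = 2
G(17) = mex{2,1,1,1} = 0
G_A(17) = 0.
Heap B, S = {1, 2, 8}:
n :  0  1  2  3  4  5  6  7  8  9 10 11 12 13 14 15 16 17 18 19 20 21
G :  0  1  2  0  1  2  0  1  2  0  1  2  0  1  2  0  1  2  0  1  2  0
G_B(21) = 0.
Combined Grundy value = 0 ⊕ 0 = 0.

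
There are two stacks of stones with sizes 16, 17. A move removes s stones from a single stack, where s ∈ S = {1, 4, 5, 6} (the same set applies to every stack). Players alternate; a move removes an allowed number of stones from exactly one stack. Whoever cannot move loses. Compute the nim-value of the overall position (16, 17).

7

All stacks use S = {1, 4, 5, 6}:
G(0) = 0
G(1) = mex{0} = 1
G(2) = mex{1} = 0
G(3) = mex{0} = 1
G(4) = mex{1,0} = 2
G(5) = mex{2,1,0} = 3
G(6) = mex{3,0,1,0} = 2
G(7) = mex{2,1,0,1} = 3
G(8) = mex{3,2,1,0} = 4
G(9) = mex{4,3,2,1} = 0
G(10) = mex{0,2,3,2} = 1
G(11) = mex{1,3,2,3} = 0
G(12) = mex{0,4,3,2} = 1
G(13) = mex{1,0,4,3} = 2
G(14) = mex{2,1,0,4} = 3
G(15) = mex{3,0,1,0} = 2
G(16) = mex{2,1,0,1} = 3
G(17) = mex{3,2,1,0} = 4
Stack A: G(16) = 3.
Stack B: G(17) = 4.
Combined Grundy value = 3 ⊕ 4 = 7.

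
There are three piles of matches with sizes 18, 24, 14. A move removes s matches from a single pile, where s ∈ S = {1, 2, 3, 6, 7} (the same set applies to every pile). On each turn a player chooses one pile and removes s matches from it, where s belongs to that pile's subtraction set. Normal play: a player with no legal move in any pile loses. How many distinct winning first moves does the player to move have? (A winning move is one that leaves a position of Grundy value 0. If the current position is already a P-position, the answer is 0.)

0

All piles use S = {1, 2, 3, 6, 7}:
n :  0  1  2  3  4  5  6  7  8  9 10 11 12 13 14 15 16 17 18 19 20 21 22 23 24
G :  0  1  2  3  0  1  2  3  0  1  2  3  0  1  2  3  0  1  2  3  0  1  2  3  0
Pile A: G(18) = 2.
Pile B: G(24) = 0.
Pile C: G(14) = 2.
Combined Grundy value = 2 ⊕ 0 ⊕ 2 = 0.
A winning move leaves total XOR = 0, i.e. changes one component's Grundy value g to g ⊕ X where X is the current total.
Pile A: target g' = 2⊕0 = 2, but every legal move changes the Grundy value (mex property), so 0 moves.
Pile B: target g' = 0⊕0 = 0, but every legal move changes the Grundy value (mex property), so 0 moves.
Pile C: target g' = 2⊕0 = 2, but every legal move changes the Grundy value (mex property), so 0 moves.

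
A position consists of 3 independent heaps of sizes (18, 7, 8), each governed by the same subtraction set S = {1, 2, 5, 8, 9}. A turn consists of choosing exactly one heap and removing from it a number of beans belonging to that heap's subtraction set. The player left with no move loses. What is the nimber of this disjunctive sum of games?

All heaps use S = {1, 2, 5, 8, 9}:
n :  0  1  2  3  4  5  6  7  8  9 10 11 12 13 14 15 16 17 18
G :  0  1  2  0  1  2  0  1  2  3  0  1  2  0  1  2  0  1  2
Heap A: G(18) = 2.
Heap B: G(7) = 1.
Heap C: G(8) = 2.
Combined Grundy value = 2 ⊕ 1 ⊕ 2 = 1.

1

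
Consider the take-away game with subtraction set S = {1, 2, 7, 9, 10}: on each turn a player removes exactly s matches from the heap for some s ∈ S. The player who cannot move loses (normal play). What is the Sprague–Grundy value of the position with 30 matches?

2

n :  0  1  2  3  4  5  6  7  8  9 10 11 12 13 14 15 16 17 18 19 20 21 22 23 24 25 26 27 28 29 30
G :  0  1  2  0  1  2  0  1  2  3  4  0  1  2  0  1  2  0  1  2  3  4  0  1  2  0  1  2  0  1  2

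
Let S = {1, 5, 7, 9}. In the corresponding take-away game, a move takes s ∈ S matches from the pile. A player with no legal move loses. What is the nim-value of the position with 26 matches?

G(0) = 0
G(1) = mex{0} = 1
G(2) = mex{1} = 0
G(3) = mex{0} = 1
G(4) = mex{1} = 0
G(5) = mex{0,0} = 1
G(6) = mex{1,1} = 0
G(7) = mex{0,0,0} = 1
G(8) = mex{1,1,1} = 0
G(9) = mex{0,0,0,0} = 1
G(10) = mex{1,1,1,1} = 0
G(11) = mex{0,0,0,0} = 1
G(12) = mex{1,1,1,1} = 0
G(13) = mex{0,0,0,0} = 1
G(14) = mex{1,1,1,1} = 0
G(15) = mex{0,0,0,0} = 1
G(16) = mex{1,1,1,1} = 0
G(17) = mex{0,0,0,0} = 1
G(18) = mex{1,1,1,1} = 0
G(19) = mex{0,0,0,0} = 1
G(20) = mex{1,1,1,1} = 0
G(21) = mex{0,0,0,0} = 1
G(22) = mex{1,1,1,1} = 0
G(23) = mex{0,0,0,0} = 1
G(24) = mex{1,1,1,1} = 0
G(25) = mex{0,0,0,0} = 1
G(26) = mex{1,1,1,1} = 0

0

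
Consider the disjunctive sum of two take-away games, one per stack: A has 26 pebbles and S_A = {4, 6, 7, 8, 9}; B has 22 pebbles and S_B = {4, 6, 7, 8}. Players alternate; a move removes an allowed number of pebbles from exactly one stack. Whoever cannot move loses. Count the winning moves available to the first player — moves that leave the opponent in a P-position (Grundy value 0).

3

Stack A, S = {4, 6, 7, 8, 9}:
n :  0  1  2  3  4  5  6  7  8  9 10 11 12 13 14 15 16 17 18 19 20 21 22 23 24 25 26
G :  0  0  0  0  1  1  1  1  2  2  2  2  3  0  0  0  0  1  1  1  1  2  2  2  2  3  0
G_A(26) = 0.
Stack B, S = {4, 6, 7, 8}:
n :  0  1  2  3  4  5  6  7  8  9 10 11 12 13 14 15 16 17 18 19 20 21 22
G :  0  0  0  0  1  1  1  1  2  2  2  2  0  0  0  0  1  1  1  1  2  2  2
G_B(22) = 2.
Combined Grundy value = 0 ⊕ 2 = 2.
A winning move leaves total XOR = 0, i.e. changes one component's Grundy value g to g ⊕ X where X is the current total.
Stack A: need g' = 0⊕2 = 2. Options: 26−4→G=2, 26−6→G=1, 26−7→G=1, 26−8→G=1, 26−9→G=1. Hits: 1.
Stack B: need g' = 2⊕2 = 0. Options: 22−4→G=1, 22−6→G=1, 22−7→G=0, 22−8→G=0. Hits: 2.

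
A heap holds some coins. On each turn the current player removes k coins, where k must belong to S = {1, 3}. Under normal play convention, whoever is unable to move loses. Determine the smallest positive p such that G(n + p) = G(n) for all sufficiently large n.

2

n :  0  1  2  3  4  5  6  7  8  9 10 11 12 13 14
G :  0  1  0  1  0  1  0  1  0  1  0  1  0  1  0
G(n+2) = G(n) holds for n = 0,…,2 (a full window of length max(S) = 3), so the sequence is purely periodic with period 2.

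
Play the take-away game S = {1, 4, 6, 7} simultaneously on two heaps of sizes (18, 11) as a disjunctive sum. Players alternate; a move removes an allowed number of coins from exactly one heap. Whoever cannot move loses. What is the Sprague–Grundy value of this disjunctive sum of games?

1

All heaps use S = {1, 4, 6, 7}:
n :  0  1  2  3  4  5  6  7  8  9 10 11 12 13 14 15 16 17 18
G :  0  1  0  1  2  0  1  2  3  2  0  1  2  0  1  0  1  2  0
Heap A: G(18) = 0.
Heap B: G(11) = 1.
Combined Grundy value = 0 ⊕ 1 = 1.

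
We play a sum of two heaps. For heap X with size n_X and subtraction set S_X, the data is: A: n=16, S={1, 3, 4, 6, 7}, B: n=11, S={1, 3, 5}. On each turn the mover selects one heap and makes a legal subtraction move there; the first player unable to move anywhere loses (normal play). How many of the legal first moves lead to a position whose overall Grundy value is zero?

1

Heap A, S = {1, 3, 4, 6, 7}:
G(0) = 0
G(1) = mex{0} = 1
G(2) = mex{1} = 0
G(3) = mex{0,0} = 1
G(4) = mex{1,1,0} = 2
G(5) = mex{2,0,1} = 3
G(6) = mex{3,1,0,0} = 2
G(7) = mex{2,2,1,1,0} = 3
G(8) = mex{3,3,2,0,1} = 4
G(9) = mex{4,2,3,1,0} = 5
G(10) = mex{5,3,2,2,1} = 0
G(11) = mex{0,4,3,3,2} = 1
G(12) = mex{1,5,4,2,3} = 0
G(13) = mex{0,0,5,3,2} = 1
G(14) = mex{1,1,0,4,3} = 2
G(15) = mex{2,0,1,5,4} = 3
G(16) = mex{3,1,0,0,5} = 2
G_A(16) = 2.
Heap B, S = {1, 3, 5}:
n :  0  1  2  3  4  5  6  7  8  9 10 11
G :  0  1  0  1  0  1  0  1  0  1  0  1
G_B(11) = 1.
Combined Grundy value = 2 ⊕ 1 = 3.
A winning move leaves total XOR = 0, i.e. changes one component's Grundy value g to g ⊕ X where X is the current total.
Heap A: need g' = 2⊕3 = 1. Options: 16−1→G=3, 16−3→G=1, 16−4→G=0, 16−6→G=0, 16−7→G=5. Hits: 1.
Heap B: need g' = 1⊕3 = 2. Options: 11−1→G=0, 11−3→G=0, 11−5→G=0. Hits: 0.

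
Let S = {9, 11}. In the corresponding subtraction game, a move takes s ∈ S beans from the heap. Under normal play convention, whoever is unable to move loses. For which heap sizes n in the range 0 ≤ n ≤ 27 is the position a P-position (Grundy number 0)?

n :  0  1  2  3  4  5  6  7  8  9 10 11 12 13 14 15 16 17 18 19 20 21 22 23 24 25 26 27
G :  0  0  0  0  0  0  0  0  0  1  1  1  1  1  1  1  1  1  2  2  0  0  0  0  0  0  0  0
P-positions are exactly the n with G(n) = 0.

0, 1, 2, 3, 4, 5, 6, 7, 8, 20, 21, 22, 23, 24, 25, 26, 27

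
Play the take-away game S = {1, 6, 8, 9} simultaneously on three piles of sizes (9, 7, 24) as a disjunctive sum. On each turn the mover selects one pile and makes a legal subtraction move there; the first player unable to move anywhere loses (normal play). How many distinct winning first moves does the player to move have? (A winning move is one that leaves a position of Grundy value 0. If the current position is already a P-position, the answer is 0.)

All piles use S = {1, 6, 8, 9}:
n :  0  1  2  3  4  5  6  7  8  9 10 11 12 13 14 15 16 17 18 19 20 21 22 23 24
G :  0  1  0  1  0  1  2  0  1  2  3  2  3  2  0  1  2  0  1  0  1  0  1  2  0
Pile A: G(9) = 2.
Pile B: G(7) = 0.
Pile C: G(24) = 0.
Combined Grundy value = 2 ⊕ 0 ⊕ 0 = 2.
A winning move leaves total XOR = 0, i.e. changes one component's Grundy value g to g ⊕ X where X is the current total.
Pile A: need g' = 2⊕2 = 0. Options: 9−1→G=1, 9−6→G=1, 9−8→G=1, 9−9→G=0. Hits: 1.
Pile B: need g' = 0⊕2 = 2. Options: 7−1→G=2, 7−6→G=1. Hits: 1.
Pile C: need g' = 0⊕2 = 2. Options: 24−1→G=2, 24−6→G=1, 24−8→G=2, 24−9→G=1. Hits: 2.

4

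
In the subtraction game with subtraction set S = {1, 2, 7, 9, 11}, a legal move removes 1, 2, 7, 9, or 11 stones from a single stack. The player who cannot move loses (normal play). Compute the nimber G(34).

G(0) = 0
G(1) = mex{0} = 1
G(2) = mex{1,0} = 2
G(3) = mex{2,1} = 0
G(4) = mex{0,2} = 1
G(5) = mex{1,0} = 2
G(6) = mex{2,1} = 0
G(7) = mex{0,2,0} = 1
G(8) = mex{1,0,1} = 2
G(9) = mex{2,1,2,0} = 3
G(10) = mex{3,2,0,1} = 4
G(11) = mex{4,3,1,2,0} = 5
G(12) = mex{5,4,2,0,1} = 3
G(13) = mex{3,5,0,1,2} = 4
G(14) = mex{4,3,1,2,0} = 5
G(15) = mex{5,4,2,0,1} = 3
G(16) = mex{3,5,3,1,2} = 0
G(17) = mex{0,3,4,2,0} = 1
G(18) = mex{1,0,5,3,1} = 2
G(19) = mex{2,1,3,4,2} = 0
G(20) = mex{0,2,4,5,3} = 1
G(21) = mex{1,0,5,3,4} = 2
G(22) = mex{2,1,3,4,5} = 0
G(23) = mex{0,2,0,5,3} = 1
G(24) = mex{1,0,1,3,4} = 2
G(25) = mex{2,1,2,0,5} = 3
G(26) = mex{3,2,0,1,3} = 4
G(27) = mex{4,3,1,2,0} = 5
G(28) = mex{5,4,2,0,1} = 3
G(29) = mex{3,5,0,1,2} = 4
G(30) = mex{4,3,1,2,0} = 5
G(31) = mex{5,4,2,0,1} = 3
G(32) = mex{3,5,3,1,2} = 0
G(33) = mex{0,3,4,2,0} = 1
G(34) = mex{1,0,5,3,1} = 2

2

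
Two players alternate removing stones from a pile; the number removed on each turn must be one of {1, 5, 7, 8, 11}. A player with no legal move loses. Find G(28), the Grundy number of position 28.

G(0) = 0
G(1) = mex{0} = 1
G(2) = mex{1} = 0
G(3) = mex{0} = 1
G(4) = mex{1} = 0
G(5) = mex{0,0} = 1
G(6) = mex{1,1} = 0
G(7) = mex{0,0,0} = 1
G(8) = mex{1,1,1,0} = 2
G(9) = mex{2,0,0,1} = 3
G(10) = mex{3,1,1,0} = 2
G(11) = mex{2,0,0,1,0} = 3
G(12) = mex{3,1,1,0,1} = 2
G(13) = mex{2,2,0,1,0} = 3
G(14) = mex{3,3,1,0,1} = 2
G(15) = mex{2,2,2,1,0} = 3
G(16) = mex{3,3,3,2,1} = 0
G(17) = mex{0,2,2,3,0} = 1
G(18) = mex{1,3,3,2,1} = 0
G(19) = mex{0,2,2,3,2} = 1
G(20) = mex{1,3,3,2,3} = 0
G(21) = mex{0,0,2,3,2} = 1
G(22) = mex{1,1,3,2,3} = 0
G(23) = mex{0,0,0,3,2} = 1
G(24) = mex{1,1,1,0,3} = 2
G(25) = mex{2,0,0,1,2} = 3
G(26) = mex{3,1,1,0,3} = 2
G(27) = mex{2,0,0,1,0} = 3
G(28) = mex{3,1,1,0,1} = 2

2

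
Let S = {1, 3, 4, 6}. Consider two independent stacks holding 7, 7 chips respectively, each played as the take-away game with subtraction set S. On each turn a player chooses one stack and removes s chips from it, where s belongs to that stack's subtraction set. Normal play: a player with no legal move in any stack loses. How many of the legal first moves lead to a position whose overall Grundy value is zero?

0

All stacks use S = {1, 3, 4, 6}:
n : 0 1 2 3 4 5 6 7
G : 0 1 0 1 2 3 2 0
Stack A: G(7) = 0.
Stack B: G(7) = 0.
Combined Grundy value = 0 ⊕ 0 = 0.
A winning move leaves total XOR = 0, i.e. changes one component's Grundy value g to g ⊕ X where X is the current total.
Stack A: target g' = 0⊕0 = 0, but every legal move changes the Grundy value (mex property), so 0 moves.
Stack B: target g' = 0⊕0 = 0, but every legal move changes the Grundy value (mex property), so 0 moves.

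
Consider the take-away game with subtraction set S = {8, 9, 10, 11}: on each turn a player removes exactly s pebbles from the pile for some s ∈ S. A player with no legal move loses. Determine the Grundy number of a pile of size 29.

1

n :  0  1  2  3  4  5  6  7  8  9 10 11 12 13 14 15 16 17 18 19 20 21 22 23 24 25 26 27 28 29
G :  0  0  0  0  0  0  0  0  1  1  1  1  1  1  1  1  2  2  2  0  0  0  0  0  0  0  0  1  1  1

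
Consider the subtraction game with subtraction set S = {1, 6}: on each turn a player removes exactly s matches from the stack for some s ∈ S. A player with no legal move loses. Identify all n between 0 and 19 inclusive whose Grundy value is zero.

0, 2, 4, 7, 9, 11, 14, 16, 18

G(0) = 0
G(1) = mex{0} = 1
G(2) = mex{1} = 0
G(3) = mex{0} = 1
G(4) = mex{1} = 0
G(5) = mex{0} = 1
G(6) = mex{1,0} = 2
G(7) = mex{2,1} = 0
G(8) = mex{0,0} = 1
G(9) = mex{1,1} = 0
G(10) = mex{0,0} = 1
G(11) = mex{1,1} = 0
G(12) = mex{0,2} = 1
G(13) = mex{1,0} = 2
G(14) = mex{2,1} = 0
G(15) = mex{0,0} = 1
G(16) = mex{1,1} = 0
G(17) = mex{0,0} = 1
G(18) = mex{1,1} = 0
G(19) = mex{0,2} = 1
P-positions are exactly the n with G(n) = 0.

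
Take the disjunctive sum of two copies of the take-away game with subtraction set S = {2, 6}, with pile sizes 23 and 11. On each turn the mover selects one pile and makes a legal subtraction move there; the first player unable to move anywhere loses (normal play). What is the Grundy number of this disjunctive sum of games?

All piles use S = {2, 6}:
n :  0  1  2  3  4  5  6  7  8  9 10 11 12 13 14 15 16 17 18 19 20 21 22 23
G :  0  0  1  1  0  0  1  1  0  0  1  1  0  0  1  1  0  0  1  1  0  0  1  1
Pile A: G(23) = 1.
Pile B: G(11) = 1.
Combined Grundy value = 1 ⊕ 1 = 0.

0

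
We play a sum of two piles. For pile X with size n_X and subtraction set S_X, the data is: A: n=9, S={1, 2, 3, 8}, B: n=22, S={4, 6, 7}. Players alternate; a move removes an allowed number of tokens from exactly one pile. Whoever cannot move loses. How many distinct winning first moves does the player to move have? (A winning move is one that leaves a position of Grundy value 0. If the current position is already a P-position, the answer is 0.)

0

Pile A, S = {1, 2, 3, 8}:
G(0) = 0
G(1) = mex{0} = 1
G(2) = mex{1,0} = 2
G(3) = mex{2,1,0} = 3
G(4) = mex{3,2,1} = 0
G(5) = mex{0,3,2} = 1
G(6) = mex{1,0,3} = 2
G(7) = mex{2,1,0} = 3
G(8) = mex{3,2,1,0} = 4
G(9) = mex{4,3,2,1} = 0
G_A(9) = 0.
Pile B, S = {4, 6, 7}:
n :  0  1  2  3  4  5  6  7  8  9 10 11 12 13 14 15 16 17 18 19 20 21 22
G :  0  0  0  0  1  1  1  1  2  2  2  0  0  0  0  1  1  1  1  2  2  2  0
G_B(22) = 0.
Combined Grundy value = 0 ⊕ 0 = 0.
A winning move leaves total XOR = 0, i.e. changes one component's Grundy value g to g ⊕ X where X is the current total.
Pile A: target g' = 0⊕0 = 0, but every legal move changes the Grundy value (mex property), so 0 moves.
Pile B: target g' = 0⊕0 = 0, but every legal move changes the Grundy value (mex property), so 0 moves.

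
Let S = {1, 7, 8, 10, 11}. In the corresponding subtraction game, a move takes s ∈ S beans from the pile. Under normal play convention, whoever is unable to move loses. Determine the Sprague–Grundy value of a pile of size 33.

3

G(0) = 0
G(1) = mex{0} = 1
G(2) = mex{1} = 0
G(3) = mex{0} = 1
G(4) = mex{1} = 0
G(5) = mex{0} = 1
G(6) = mex{1} = 0
G(7) = mex{0,0} = 1
G(8) = mex{1,1,0} = 2
G(9) = mex{2,0,1} = 3
G(10) = mex{3,1,0,0} = 2
G(11) = mex{2,0,1,1,0} = 3
G(12) = mex{3,1,0,0,1} = 2
G(13) = mex{2,0,1,1,0} = 3
G(14) = mex{3,1,0,0,1} = 2
G(15) = mex{2,2,1,1,0} = 3
G(16) = mex{3,3,2,0,1} = 4
G(17) = mex{4,2,3,1,0} = 5
G(18) = mex{5,3,2,2,1} = 0
G(19) = mex{0,2,3,3,2} = 1
G(20) = mex{1,3,2,2,3} = 0
G(21) = mex{0,2,3,3,2} = 1
G(22) = mex{1,3,2,2,3} = 0
G(23) = mex{0,4,3,3,2} = 1
G(24) = mex{1,5,4,2,3} = 0
G(25) = mex{0,0,5,3,2} = 1
G(26) = mex{1,1,0,4,3} = 2
G(27) = mex{2,0,1,5,4} = 3
G(28) = mex{3,1,0,0,5} = 2
G(29) = mex{2,0,1,1,0} = 3
G(30) = mex{3,1,0,0,1} = 2
G(31) = mex{2,0,1,1,0} = 3
G(32) = mex{3,1,0,0,1} = 2
G(33) = mex{2,2,1,1,0} = 3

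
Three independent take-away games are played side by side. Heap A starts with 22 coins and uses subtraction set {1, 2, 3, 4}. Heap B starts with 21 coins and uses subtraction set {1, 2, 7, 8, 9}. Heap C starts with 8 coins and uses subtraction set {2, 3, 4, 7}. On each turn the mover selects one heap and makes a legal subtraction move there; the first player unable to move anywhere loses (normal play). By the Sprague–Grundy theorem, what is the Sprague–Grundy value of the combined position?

Heap A, S = {1, 2, 3, 4}:
G(0) = 0
G(1) = mex{0} = 1
G(2) = mex{1,0} = 2
G(3) = mex{2,1,0} = 3
G(4) = mex{3,2,1,0} = 4
G(5) = mex{4,3,2,1} = 0
G(6) = mex{0,4,3,2} = 1
G(7) = mex{1,0,4,3} = 2
G(8) = mex{2,1,0,4} = 3
G(9) = mex{3,2,1,0} = 4
G(10) = mex{4,3,2,1} = 0
G(11) = mex{0,4,3,2} = 1
G(12) = mex{1,0,4,3} = 2
G(13) = mex{2,1,0,4} = 3
G(14) = mex{3,2,1,0} = 4
G(15) = mex{4,3,2,1} = 0
G(16) = mex{0,4,3,2} = 1
G(17) = mex{1,0,4,3} = 2
G(18) = mex{2,1,0,4} = 3
G(19) = mex{3,2,1,0} = 4
G(20) = mex{4,3,2,1} = 0
G(21) = mex{0,4,3,2} = 1
G(22) = mex{1,0,4,3} = 2
G_A(22) = 2.
Heap B, S = {1, 2, 7, 8, 9}:
n :  0  1  2  3  4  5  6  7  8  9 10 11 12 13 14 15 16 17 18 19 20 21
G :  0  1  2  0  1  2  0  1  2  3  4  5  3  4  5  3  0  1  2  0  1  2
G_B(21) = 2.
Heap C, S = {2, 3, 4, 7}:
G(0) = 0
G(1) = mex{} = 0
G(2) = mex{0} = 1
G(3) = mex{0,0} = 1
G(4) = mex{1,0,0} = 2
G(5) = mex{1,1,0} = 2
G(6) = mex{2,1,1} = 0
G(7) = mex{2,2,1,0} = 3
G(8) = mex{0,2,2,0} = 1
G_C(8) = 1.
Combined Grundy value = 2 ⊕ 2 ⊕ 1 = 1.

1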